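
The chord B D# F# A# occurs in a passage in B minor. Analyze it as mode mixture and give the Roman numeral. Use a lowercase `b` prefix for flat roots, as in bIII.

Imaj7

B is scale degree 1 in B minor. The diatonic chord on degree 1 would be Bm (i), but B–D#–F#–A# is the major-seventh chord from B major. As a borrowed chord it is labeled Imaj7.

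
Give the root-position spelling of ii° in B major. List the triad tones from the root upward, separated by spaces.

ii° is built on scale degree 2, which is C# in both B major and its parallel. Building the diminished chord from the parallel minor on C#: C#–E–G.

C# E G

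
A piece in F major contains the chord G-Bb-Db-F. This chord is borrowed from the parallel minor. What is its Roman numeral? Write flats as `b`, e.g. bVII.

iiø7

The root G is the diatonic 2nd degree of F major; the borrowing shows in the chord quality. The diatonic chord on degree 2 would be Gm (ii), but G–Bb–Db–F is the half-diminished-seventh chord from F minor. As a borrowed chord it is labeled iiø7.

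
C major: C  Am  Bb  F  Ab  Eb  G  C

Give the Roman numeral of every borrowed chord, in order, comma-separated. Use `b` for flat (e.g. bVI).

C major has the diatonic set C, Dm, Em, F, G, Am, Bdim. C, Am, F and G all belong to that set. Bb (Bb–D–F) doesn't fit — on degree 7 C major would have Bdim (vii°). Bb is the degree-7 chord of C minor, so it is the borrowed bVII. Ab (Ab–C–Eb) doesn't fit — on degree 6 C major would have Am (vi). Ab is the degree-6 chord of C minor, so it is the borrowed bVI. But Eb (Eb–G–Bb) is foreign: the diatonic iii on degree 3 is Em, whereas Eb comes from C minor. It is labeled bIII.

bVII, bVI, bIII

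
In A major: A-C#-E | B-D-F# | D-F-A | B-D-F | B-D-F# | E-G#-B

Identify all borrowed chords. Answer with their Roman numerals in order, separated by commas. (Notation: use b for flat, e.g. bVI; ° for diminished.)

The diatonic triads in A major are A, Bm, C#m, D, E, F#m, G#dim. Of the given chords, A–C#–E = A, B–D–F# = Bm and E–G#–B = E are diatonic. D–F–A doesn't fit — on degree 4 A major would have D (IV). Dm is the degree-4 chord of A minor, so it is the borrowed iv. B–D–F doesn't fit — on degree 2 A major would have Bm (ii). Bdim is the degree-2 chord of A minor, so it is the borrowed ii°.

iv, ii°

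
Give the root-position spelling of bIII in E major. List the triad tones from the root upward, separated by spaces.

bIII is built on the lowered scale degree 3. In E major degree 3 is G#; lowered it becomes G. In E minor the chord on G is G–B–D.

G B D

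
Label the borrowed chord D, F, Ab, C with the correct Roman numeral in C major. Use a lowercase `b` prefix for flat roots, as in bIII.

D is scale degree 2 in C major. The diatonic chord on degree 2 would be Dm (ii), but D–F–Ab–C is the half-diminished-seventh chord from C minor. As a borrowed chord it is labeled iiø7.

iiø7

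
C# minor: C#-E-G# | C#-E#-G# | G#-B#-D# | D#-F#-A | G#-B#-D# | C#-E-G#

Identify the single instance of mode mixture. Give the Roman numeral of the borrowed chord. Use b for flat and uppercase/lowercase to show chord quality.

In C# minor (with V from harmonic minor) the diatonic chords are C#m, D#dim, E, F#m, G#, A, B. C#–E–G# = C#m, G#–B#–D# = G# and D#–F#–A = D#dim are all diatonic. But C#–E#–G# is foreign: the diatonic i on degree 1 is C#m, whereas C# comes from C# major. It is labeled I.

I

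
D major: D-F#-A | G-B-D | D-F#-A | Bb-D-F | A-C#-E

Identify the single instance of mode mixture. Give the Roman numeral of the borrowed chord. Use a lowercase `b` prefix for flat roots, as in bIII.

D major has the diatonic set D, Em, F#m, G, A, Bm, C#dim. Of the given chords, D–F#–A = D, G–B–D = G and A–C#–E = A are diatonic. But Bb–D–F is foreign: the diatonic vi on degree 6 is Bm, whereas Bb comes from D minor. It is labeled bVI.

bVI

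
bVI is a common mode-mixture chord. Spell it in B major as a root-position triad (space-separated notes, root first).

The root of bVI is the lowered 6th degree: G# becomes G. Building the major chord from the parallel minor on G: G–B–D.

G B D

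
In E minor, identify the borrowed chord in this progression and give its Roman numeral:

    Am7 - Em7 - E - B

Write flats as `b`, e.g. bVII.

In E minor (with V from harmonic minor) the diatonic chords are Em, F#dim, G, Am, B, C, D. Of the given chords, Am7, Em7 and B are diatonic. E (E–G#–B) is not: scale degree 1 in E minor carries Em (i). In E major the chord on that degree is E, so here it functions as I, borrowed from the parallel major.

I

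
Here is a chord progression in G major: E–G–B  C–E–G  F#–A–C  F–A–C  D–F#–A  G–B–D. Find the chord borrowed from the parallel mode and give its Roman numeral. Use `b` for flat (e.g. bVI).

In G major the diatonic chords are G, Am, Bm, C, D, Em, F#dim. E–G–B = Em, C–E–G = C, F#–A–C = F#dim, D–F#–A = D and G–B–D = G all belong to that set. F–A–C is not: scale degree 7 in G major carries F#dim (vii°). In G minor the chord on that degree is F, so here it functions as bVII, borrowed from the parallel minor.

bVII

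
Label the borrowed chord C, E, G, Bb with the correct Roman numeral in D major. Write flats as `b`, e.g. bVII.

bVII7

C is the lowered form of scale degree 7 in D major (the diatonic degree 7 is C#). C–E–G–Bb is a dominant-seventh chord — the form found in D minor, not the diatonic vii° (C#dim). Borrowed into D major it is written bVII7.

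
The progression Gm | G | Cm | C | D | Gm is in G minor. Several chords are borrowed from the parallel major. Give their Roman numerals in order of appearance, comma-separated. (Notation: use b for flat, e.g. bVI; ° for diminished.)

In G minor (with V from harmonic minor) the diatonic chords are Gm, Adim, Bb, Cm, D, Eb, F. Gm, Cm and D are all diatonic. G (G–B–D) is not: scale degree 1 in G minor carries Gm (i). In G major the chord on that degree is G, so here it functions as I, borrowed from the parallel major. C (C–E–G) doesn't fit — on degree 4 G minor would have Cm (iv). C is the degree-4 chord of G major, so it is the borrowed IV.

I, IV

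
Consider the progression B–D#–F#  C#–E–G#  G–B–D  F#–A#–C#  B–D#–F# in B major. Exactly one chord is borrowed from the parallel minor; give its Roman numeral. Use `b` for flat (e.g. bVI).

In B major the diatonic chords are B, C#m, D#m, E, F#, G#m, A#dim. B–D#–F# = B, C#–E–G# = C#m and F#–A#–C# = F# are all diatonic. G–B–D is not: scale degree 6 in B major carries G#m (vi). In B minor the chord on that degree is G, so here it functions as bVI, borrowed from the parallel minor.

bVI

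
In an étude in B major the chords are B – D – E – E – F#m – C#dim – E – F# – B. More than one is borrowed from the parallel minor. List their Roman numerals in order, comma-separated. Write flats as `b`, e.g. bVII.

bIII, v, ii°

In B major the diatonic chords are B, C#m, D#m, E, F#, G#m, A#dim. Of the given chords, B, E and F# are diatonic. D (D–F#–A) doesn't fit — on degree 3 B major would have D#m (iii). D is the degree-3 chord of B minor, so it is the borrowed bIII. F#m (F#–A–C#) is not: scale degree 5 in B major carries F# (V). In B minor the chord on that degree is F#m, so here it functions as v, borrowed from the parallel minor. But C#dim (C#–E–G) is foreign: the diatonic ii on degree 2 is C#m, whereas C#dim comes from B minor. It is labeled ii°.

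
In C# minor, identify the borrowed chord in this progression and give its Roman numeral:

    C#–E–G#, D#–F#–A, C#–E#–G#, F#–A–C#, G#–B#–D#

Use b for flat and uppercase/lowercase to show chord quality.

In C# minor (with V from harmonic minor) the diatonic chords are C#m, D#dim, E, F#m, G#, A, B. C#–E–G# = C#m, D#–F#–A = D#dim, F#–A–C# = F#m and G#–B#–D# = G# all belong to that set. C#–E#–G# is not: scale degree 1 in C# minor carries C#m (i). In C# major the chord on that degree is C#, so here it functions as I, borrowed from the parallel major.

I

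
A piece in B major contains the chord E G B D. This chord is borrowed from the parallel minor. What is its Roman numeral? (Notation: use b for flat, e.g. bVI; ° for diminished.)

E is scale degree 4 in B major. Diatonically B major has E (IV) on that degree; E–G–B–D is instead the minor-seventh chord native to B minor, so it takes the label iv7.

iv7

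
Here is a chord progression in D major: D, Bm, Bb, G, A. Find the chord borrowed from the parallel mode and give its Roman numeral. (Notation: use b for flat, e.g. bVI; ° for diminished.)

bVI

D major has the diatonic set D, Em, F#m, G, A, Bm, C#dim. Of the given chords, D, Bm, G and A are diatonic. Bb (Bb–D–F) is not: scale degree 6 in D major carries Bm (vi). In D minor the chord on that degree is Bb, so here it functions as bVI, borrowed from the parallel minor.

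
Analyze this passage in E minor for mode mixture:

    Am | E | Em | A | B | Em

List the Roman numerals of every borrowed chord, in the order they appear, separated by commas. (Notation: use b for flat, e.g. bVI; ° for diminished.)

I, IV

In E minor (with V from harmonic minor) the diatonic chords are Em, F#dim, G, Am, B, C, D. Am, Em and B are all diatonic. But E (E–G#–B) is foreign: the diatonic i on degree 1 is Em, whereas E comes from E major. It is labeled I. A (A–C#–E) is not: scale degree 4 in E minor carries Am (iv). In E major the chord on that degree is A, so here it functions as IV, borrowed from the parallel major.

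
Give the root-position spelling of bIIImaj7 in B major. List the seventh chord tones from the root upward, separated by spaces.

D F# A C#

Scale degree 3 in B major is D#. bIIImaj7 uses the lowered form, D, taken from B minor. In B minor the chord on D is D–F#–A–C#.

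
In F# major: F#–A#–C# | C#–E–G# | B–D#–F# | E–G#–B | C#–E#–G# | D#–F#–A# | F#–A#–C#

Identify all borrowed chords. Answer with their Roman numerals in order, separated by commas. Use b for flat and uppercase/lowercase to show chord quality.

In F# major the diatonic chords are F#, G#m, A#m, B, C#, D#m, E#dim. Of the given chords, F#–A#–C# = F#, B–D#–F# = B, C#–E#–G# = C# and D#–F#–A# = D#m are diatonic. C#–E–G# doesn't fit — on degree 5 F# major would have C# (V). C#m is the degree-5 chord of F# minor, so it is the borrowed v. But E–G#–B is foreign: the diatonic vii° on degree 7 is E#dim, whereas E comes from F# minor. It is labeled bVII.

v, bVII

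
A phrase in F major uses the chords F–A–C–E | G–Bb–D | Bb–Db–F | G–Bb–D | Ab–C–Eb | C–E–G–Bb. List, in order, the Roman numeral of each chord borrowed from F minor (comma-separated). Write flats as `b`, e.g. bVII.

iv, bIII

F major has the diatonic set F, Gm, Am, Bb, C, Dm, Edim. F–A–C–E = Fmaj7, G–Bb–D = Gm and C–E–G–Bb = C7 all belong to that set. But Bb–Db–F is foreign: the diatonic IV on degree 4 is Bb, whereas Bbm comes from F minor. It is labeled iv. Ab–C–Eb doesn't fit — on degree 3 F major would have Am (iii). Ab is the degree-3 chord of F minor, so it is the borrowed bIII.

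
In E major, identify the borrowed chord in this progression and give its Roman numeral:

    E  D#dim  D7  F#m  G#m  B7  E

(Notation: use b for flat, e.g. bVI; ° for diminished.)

bVII7

E major has the diatonic set E, F#m, G#m, A, B, C#m, D#dim. E, D#dim, F#m, G#m and B7 all belong to that set. D7 (D–F#–A–C) is not: scale degree 7 in E major carries D#dim (vii°). In E minor the chord on that degree is D7, so here it functions as bVII7, borrowed from the parallel minor.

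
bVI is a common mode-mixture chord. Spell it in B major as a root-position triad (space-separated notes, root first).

bVI is built on the lowered scale degree 6. In B major degree 6 is G#; lowered it becomes G. Building the major chord from the parallel minor on G: G–B–D.

G B D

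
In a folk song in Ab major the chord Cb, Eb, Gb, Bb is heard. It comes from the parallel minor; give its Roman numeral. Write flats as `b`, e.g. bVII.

The root Cb is the lowered 3rd scale degree — diatonically Ab major has C there. The diatonic chord on degree 3 would be Cm (iii), but Cb–Eb–Gb–Bb is the major-seventh chord from Ab minor. As a borrowed chord it is labeled bIIImaj7.

bIIImaj7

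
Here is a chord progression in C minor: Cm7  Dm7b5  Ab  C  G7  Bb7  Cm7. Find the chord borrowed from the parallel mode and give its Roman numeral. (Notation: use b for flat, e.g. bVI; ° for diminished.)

In C minor (with V from harmonic minor) the diatonic chords are Cm, Ddim, Eb, Fm, G, Ab, Bb. Cm7, Dm7b5, Ab, G7 and Bb7 are all diatonic. C (C–E–G) doesn't fit — on degree 1 C minor would have Cm (i). C is the degree-1 chord of C major, so it is the borrowed I.

I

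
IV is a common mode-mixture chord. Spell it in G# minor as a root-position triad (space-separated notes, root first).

C# E# G#

IV is built on scale degree 4, which is C# in both G# minor and its parallel. Stacking thirds in G# major on C# gives C#–E#–G#.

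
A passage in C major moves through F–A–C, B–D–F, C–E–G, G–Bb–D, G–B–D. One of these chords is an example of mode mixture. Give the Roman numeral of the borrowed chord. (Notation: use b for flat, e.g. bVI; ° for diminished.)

In C major the diatonic chords are C, Dm, Em, F, G, Am, Bdim. F–A–C = F, B–D–F = Bdim, C–E–G = C and G–B–D = G all belong to that set. G–Bb–D doesn't fit — on degree 5 C major would have G (V). Gm is the degree-5 chord of C minor, so it is the borrowed v.

v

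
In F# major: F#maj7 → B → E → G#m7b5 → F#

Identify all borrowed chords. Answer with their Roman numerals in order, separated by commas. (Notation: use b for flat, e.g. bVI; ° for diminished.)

bVII, iiø7

In F# major the diatonic chords are F#, G#m, A#m, B, C#, D#m, E#dim. F#maj7, B and F# all belong to that set. But E (E–G#–B) is foreign: the diatonic vii° on degree 7 is E#dim, whereas E comes from F# minor. It is labeled bVII. G#m7b5 (G#–B–D–F#) is not: scale degree 2 in F# major carries G#m (ii). In F# minor the chord on that degree is G#m7b5, so here it functions as iiø7, borrowed from the parallel minor.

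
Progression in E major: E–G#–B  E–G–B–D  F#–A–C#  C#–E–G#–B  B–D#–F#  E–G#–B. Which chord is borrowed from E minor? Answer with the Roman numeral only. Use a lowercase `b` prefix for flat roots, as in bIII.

i7

The diatonic triads in E major are E, F#m, G#m, A, B, C#m, D#dim. Of the given chords, E–G#–B = E, F#–A–C# = F#m, C#–E–G#–B = C#m7 and B–D#–F# = B are diatonic. E–G–B–D doesn't fit — on degree 1 E major would have E (I). Em7 is the degree-1 chord of E minor, so it is the borrowed i7.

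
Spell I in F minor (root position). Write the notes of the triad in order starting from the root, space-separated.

F A C

The root, F, is scale degree 1 — the same note in F minor and F major; only the chord quality changes. In F major the chord on F is F–A–C.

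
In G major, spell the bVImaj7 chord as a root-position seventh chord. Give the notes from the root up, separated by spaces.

Scale degree 6 in G major is E. bVImaj7 uses the lowered form, Eb, taken from G minor. In G minor the chord on Eb is Eb–G–Bb–D.

Eb G Bb D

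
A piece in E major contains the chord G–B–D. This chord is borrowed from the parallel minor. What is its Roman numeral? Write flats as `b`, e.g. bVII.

bIII

In E major scale degree 3 is G#; G is its lowered form, from E minor. Diatonically E major has G#m (iii) on that degree; G–B–D is instead the major chord native to E minor, so it takes the label bIII.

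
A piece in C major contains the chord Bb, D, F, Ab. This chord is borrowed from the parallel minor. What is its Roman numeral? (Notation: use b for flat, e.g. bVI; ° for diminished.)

The root Bb is the lowered 7th scale degree — diatonically C major has B there. The diatonic chord on degree 7 would be Bdim (vii°), but Bb–D–F–Ab is the dominant-seventh chord from C minor. As a borrowed chord it is labeled bVII7.

bVII7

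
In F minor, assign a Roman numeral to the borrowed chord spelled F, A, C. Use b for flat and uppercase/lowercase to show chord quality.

I

F is scale degree 1 in F minor. Diatonically F minor has Fm (i) on that degree; F–A–C is instead the major chord native to F major, so it takes the label I.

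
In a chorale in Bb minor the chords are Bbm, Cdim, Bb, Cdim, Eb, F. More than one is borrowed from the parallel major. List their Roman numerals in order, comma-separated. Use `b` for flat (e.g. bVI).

The diatonic triads in Bb minor (with V from harmonic minor) are Bbm, Cdim, Db, Ebm, F, Gb, Ab. Bbm, Cdim and F all belong to that set. Bb (Bb–D–F) is not: scale degree 1 in Bb minor carries Bbm (i). In Bb major the chord on that degree is Bb, so here it functions as I, borrowed from the parallel major. Eb (Eb–G–Bb) is not: scale degree 4 in Bb minor carries Ebm (iv). In Bb major the chord on that degree is Eb, so here it functions as IV, borrowed from the parallel major.

I, IV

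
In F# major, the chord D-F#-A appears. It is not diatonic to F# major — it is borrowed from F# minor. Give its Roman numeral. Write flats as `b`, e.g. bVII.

bVI

The root D is the lowered 6th scale degree — diatonically F# major has D# there. The diatonic chord on degree 6 would be D#m (vi), but D–F#–A is the major chord from F# minor. As a borrowed chord it is labeled bVI.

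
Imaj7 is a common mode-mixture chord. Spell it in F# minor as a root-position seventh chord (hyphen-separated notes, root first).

F#-A#-C#-E#

The root, F#, is scale degree 1 — the same note in F# minor and F# major; only the chord quality changes. In F# major the chord on F# is F#–A#–C#–E#.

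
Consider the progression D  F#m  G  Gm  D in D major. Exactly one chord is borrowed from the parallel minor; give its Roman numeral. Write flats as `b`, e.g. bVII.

iv

The diatonic triads in D major are D, Em, F#m, G, A, Bm, C#dim. Of the given chords, D, F#m and G are diatonic. Gm (G–Bb–D) is not: scale degree 4 in D major carries G (IV). In D minor the chord on that degree is Gm, so here it functions as iv, borrowed from the parallel minor.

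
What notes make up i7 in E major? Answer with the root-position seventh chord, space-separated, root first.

E G B D

i7 is built on scale degree 1, which is E in both E major and its parallel. Stacking thirds in E minor on E gives E–G–B–D.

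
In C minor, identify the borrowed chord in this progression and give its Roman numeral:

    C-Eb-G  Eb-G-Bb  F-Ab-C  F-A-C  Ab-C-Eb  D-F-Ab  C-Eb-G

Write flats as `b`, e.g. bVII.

In C minor (with V from harmonic minor) the diatonic chords are Cm, Ddim, Eb, Fm, G, Ab, Bb. C–Eb–G = Cm, Eb–G–Bb = Eb, F–Ab–C = Fm, Ab–C–Eb = Ab and D–F–Ab = Ddim all belong to that set. But F–A–C is foreign: the diatonic iv on degree 4 is Fm, whereas F comes from C major. It is labeled IV.

IV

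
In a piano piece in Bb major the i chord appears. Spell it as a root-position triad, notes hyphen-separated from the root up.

Bb-Db-F

The root, Bb, is scale degree 1 — the same note in Bb major and Bb minor; only the chord quality changes. In Bb minor the chord on Bb is Bb–Db–F.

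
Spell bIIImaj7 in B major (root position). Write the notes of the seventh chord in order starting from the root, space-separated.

D F# A C#

The root of bIIImaj7 is the lowered 3rd degree: D# becomes D. In B minor the chord on D is D–F#–A–C#.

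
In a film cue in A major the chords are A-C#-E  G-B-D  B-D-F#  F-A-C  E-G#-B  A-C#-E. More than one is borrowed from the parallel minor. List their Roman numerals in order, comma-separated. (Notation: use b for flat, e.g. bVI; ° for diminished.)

A major has the diatonic set A, Bm, C#m, D, E, F#m, G#dim. Of the given chords, A–C#–E = A, B–D–F# = Bm and E–G#–B = E are diatonic. But G–B–D is foreign: the diatonic vii° on degree 7 is G#dim, whereas G comes from A minor. It is labeled bVII. F–A–C is not: scale degree 6 in A major carries F#m (vi). In A minor the chord on that degree is F, so here it functions as bVI, borrowed from the parallel minor.

bVII, bVI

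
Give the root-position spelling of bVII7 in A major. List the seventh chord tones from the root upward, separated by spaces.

G B D F

The root of bVII7 is the lowered 7th degree: G# becomes G. In A minor the chord on G is G–B–D–F.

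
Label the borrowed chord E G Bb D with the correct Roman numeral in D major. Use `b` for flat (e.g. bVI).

iiø7

E is scale degree 2 in D major. E–G–Bb–D is a half-diminished-seventh chord — the form found in D minor, not the diatonic ii (Em). Borrowed into D major it is written iiø7.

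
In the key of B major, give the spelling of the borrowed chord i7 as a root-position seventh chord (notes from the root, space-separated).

B D F# A

The root, B, is scale degree 1 — the same note in B major and B minor; only the chord quality changes. In B minor the chord on B is B–D–F#–A.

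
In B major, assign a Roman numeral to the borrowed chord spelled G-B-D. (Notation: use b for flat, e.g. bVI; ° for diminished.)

In B major scale degree 6 is G#; G is its lowered form, from B minor. G–B–D is a major chord — the form found in B minor, not the diatonic vi (G#m). Borrowed into B major it is written bVI.

bVI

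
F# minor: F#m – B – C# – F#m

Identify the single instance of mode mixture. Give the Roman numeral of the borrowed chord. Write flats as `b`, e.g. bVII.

In F# minor (with V from harmonic minor) the diatonic chords are F#m, G#dim, A, Bm, C#, D, E. F#m and C# both belong to that set. But B (B–D#–F#) is foreign: the diatonic iv on degree 4 is Bm, whereas B comes from F# major. It is labeled IV.

IV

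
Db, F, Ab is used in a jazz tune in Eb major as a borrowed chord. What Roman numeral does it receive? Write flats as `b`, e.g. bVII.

bVII

Db is the lowered form of scale degree 7 in Eb major (the diatonic degree 7 is D). Diatonically Eb major has Ddim (vii°) on that degree; Db–F–Ab is instead the major chord native to Eb minor, so it takes the label bVII.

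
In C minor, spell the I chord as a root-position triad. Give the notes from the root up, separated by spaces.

The root, C, is scale degree 1 — the same note in C minor and C major; only the chord quality changes. In C major the chord on C is C–E–G.

C E G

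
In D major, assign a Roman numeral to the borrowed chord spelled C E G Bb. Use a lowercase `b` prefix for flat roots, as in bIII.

C is the lowered form of scale degree 7 in D major (the diatonic degree 7 is C#). C–E–G–Bb is a dominant-seventh chord — the form found in D minor, not the diatonic vii° (C#dim). Borrowed into D major it is written bVII7.

bVII7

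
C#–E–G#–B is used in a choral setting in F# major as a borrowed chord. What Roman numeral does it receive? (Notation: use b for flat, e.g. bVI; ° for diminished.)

The root C# is the diatonic 5th degree of F# major; the borrowing shows in the chord quality. C#–E–G#–B is a minor-seventh chord — the form found in F# minor, not the diatonic V (C#). Borrowed into F# major it is written v7.

v7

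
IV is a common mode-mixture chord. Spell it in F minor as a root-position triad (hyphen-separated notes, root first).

Bb-D-F

IV is built on scale degree 4, which is Bb in both F minor and its parallel. Building the major chord from the parallel major on Bb: Bb–D–F.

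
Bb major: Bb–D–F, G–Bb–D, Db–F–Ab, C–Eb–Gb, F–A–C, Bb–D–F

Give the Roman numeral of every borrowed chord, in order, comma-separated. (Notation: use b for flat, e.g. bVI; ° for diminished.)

bIII, ii°

Bb major has the diatonic set Bb, Cm, Dm, Eb, F, Gm, Adim. Of the given chords, Bb–D–F = Bb, G–Bb–D = Gm and F–A–C = F are diatonic. But Db–F–Ab is foreign: the diatonic iii on degree 3 is Dm, whereas Db comes from Bb minor. It is labeled bIII. C–Eb–Gb is not: scale degree 2 in Bb major carries Cm (ii). In Bb minor the chord on that degree is Cdim, so here it functions as ii°, borrowed from the parallel minor.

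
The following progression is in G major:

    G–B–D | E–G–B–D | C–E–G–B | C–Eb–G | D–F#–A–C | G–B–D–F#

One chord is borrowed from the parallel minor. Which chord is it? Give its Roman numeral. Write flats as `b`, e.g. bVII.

In G major the diatonic chords are G, Am, Bm, C, D, Em, F#dim. Of the given chords, G–B–D = G, E–G–B–D = Em7, C–E–G–B = Cmaj7, D–F#–A–C = D7 and G–B–D–F# = Gmaj7 are diatonic. C–Eb–G doesn't fit — on degree 4 G major would have C (IV). Cm is the degree-4 chord of G minor, so it is the borrowed iv.

iv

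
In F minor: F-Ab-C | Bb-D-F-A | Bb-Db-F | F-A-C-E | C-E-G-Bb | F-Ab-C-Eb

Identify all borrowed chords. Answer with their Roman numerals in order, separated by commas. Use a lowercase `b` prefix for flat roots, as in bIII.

IVmaj7, Imaj7

The diatonic triads in F minor (with V from harmonic minor) are Fm, Gdim, Ab, Bbm, C, Db, Eb. F–Ab–C = Fm, Bb–Db–F = Bbm, C–E–G–Bb = C7 and F–Ab–C–Eb = Fm7 are all diatonic. Bb–D–F–A is not: scale degree 4 in F minor carries Bbm (iv). In F major the chord on that degree is Bbmaj7, so here it functions as IVmaj7, borrowed from the parallel major. F–A–C–E doesn't fit — on degree 1 F minor would have Fm (i). Fmaj7 is the degree-1 chord of F major, so it is the borrowed Imaj7.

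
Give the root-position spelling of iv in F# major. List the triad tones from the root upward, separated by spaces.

B D F#

iv is built on scale degree 4, which is B in both F# major and its parallel. Stacking thirds in F# minor on B gives B–D–F#.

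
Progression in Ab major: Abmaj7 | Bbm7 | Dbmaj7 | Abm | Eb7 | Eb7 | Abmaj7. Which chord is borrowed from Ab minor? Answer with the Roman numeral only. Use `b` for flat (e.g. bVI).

In Ab major the diatonic chords are Ab, Bbm, Cm, Db, Eb, Fm, Gdim. Abmaj7, Bbm7, Dbmaj7 and Eb7 all belong to that set. Abm (Ab–Cb–Eb) is not: scale degree 1 in Ab major carries Ab (I). In Ab minor the chord on that degree is Abm, so here it functions as i, borrowed from the parallel minor.

i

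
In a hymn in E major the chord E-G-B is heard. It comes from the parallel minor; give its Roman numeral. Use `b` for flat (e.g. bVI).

i

The root E is the diatonic 1st degree of E major; the borrowing shows in the chord quality. E–G–B is a minor chord — the form found in E minor, not the diatonic I (E). Borrowed into E major it is written i.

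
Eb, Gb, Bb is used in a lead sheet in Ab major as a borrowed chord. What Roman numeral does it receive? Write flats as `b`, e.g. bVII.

v

Eb is scale degree 5 in Ab major. Eb–Gb–Bb is a minor chord — the form found in Ab minor, not the diatonic V (Eb). Borrowed into Ab major it is written v.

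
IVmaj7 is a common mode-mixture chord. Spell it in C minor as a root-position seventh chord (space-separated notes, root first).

The root, F, is scale degree 4 — the same note in C minor and C major; only the chord quality changes. Stacking thirds in C major on F gives F–A–C–E.

F A C E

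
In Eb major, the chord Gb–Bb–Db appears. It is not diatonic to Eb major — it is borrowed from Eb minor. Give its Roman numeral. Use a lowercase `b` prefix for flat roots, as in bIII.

The root Gb is the lowered 3rd scale degree — diatonically Eb major has G there. Diatonically Eb major has Gm (iii) on that degree; Gb–Bb–Db is instead the major chord native to Eb minor, so it takes the label bIII.

bIII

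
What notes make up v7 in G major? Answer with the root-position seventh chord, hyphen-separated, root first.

The root, D, is scale degree 5 — the same note in G major and G minor; only the chord quality changes. In G minor the chord on D is D–F–A–C.

D-F-A-C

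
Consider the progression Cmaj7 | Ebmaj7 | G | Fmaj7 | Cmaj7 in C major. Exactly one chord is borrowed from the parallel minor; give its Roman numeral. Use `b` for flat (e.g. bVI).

bIIImaj7

The diatonic triads in C major are C, Dm, Em, F, G, Am, Bdim. Of the given chords, Cmaj7, G and Fmaj7 are diatonic. Ebmaj7 (Eb–G–Bb–D) is not: scale degree 3 in C major carries Em (iii). In C minor the chord on that degree is Ebmaj7, so here it functions as bIIImaj7, borrowed from the parallel minor.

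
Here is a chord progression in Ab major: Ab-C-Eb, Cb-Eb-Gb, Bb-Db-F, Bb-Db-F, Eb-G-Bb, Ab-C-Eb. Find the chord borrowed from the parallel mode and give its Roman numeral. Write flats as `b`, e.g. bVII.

The diatonic triads in Ab major are Ab, Bbm, Cm, Db, Eb, Fm, Gdim. Ab–C–Eb = Ab, Bb–Db–F = Bbm and Eb–G–Bb = Eb are all diatonic. Cb–Eb–Gb is not: scale degree 3 in Ab major carries Cm (iii). In Ab minor the chord on that degree is Cb, so here it functions as bIII, borrowed from the parallel minor.

bIII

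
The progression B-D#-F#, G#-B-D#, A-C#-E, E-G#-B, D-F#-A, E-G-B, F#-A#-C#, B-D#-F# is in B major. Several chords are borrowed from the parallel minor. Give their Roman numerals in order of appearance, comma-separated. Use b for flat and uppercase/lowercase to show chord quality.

bVII, bIII, iv

The diatonic triads in B major are B, C#m, D#m, E, F#, G#m, A#dim. B–D#–F# = B, G#–B–D# = G#m, E–G#–B = E and F#–A#–C# = F# are all diatonic. But A–C#–E is foreign: the diatonic vii° on degree 7 is A#dim, whereas A comes from B minor. It is labeled bVII. D–F#–A is not: scale degree 3 in B major carries D#m (iii). In B minor the chord on that degree is D, so here it functions as bIII, borrowed from the parallel minor. E–G–B is not: scale degree 4 in B major carries E (IV). In B minor the chord on that degree is Em, so here it functions as iv, borrowed from the parallel minor.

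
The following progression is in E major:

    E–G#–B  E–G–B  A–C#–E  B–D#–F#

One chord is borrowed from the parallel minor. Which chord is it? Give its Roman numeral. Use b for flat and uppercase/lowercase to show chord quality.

The diatonic triads in E major are E, F#m, G#m, A, B, C#m, D#dim. E–G#–B = E, A–C#–E = A and B–D#–F# = B are all diatonic. E–G–B doesn't fit — on degree 1 E major would have E (I). Em is the degree-1 chord of E minor, so it is the borrowed i.

i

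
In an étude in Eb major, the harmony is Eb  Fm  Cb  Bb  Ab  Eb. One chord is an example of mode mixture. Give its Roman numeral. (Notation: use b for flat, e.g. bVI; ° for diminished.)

The diatonic triads in Eb major are Eb, Fm, Gm, Ab, Bb, Cm, Ddim. Eb, Fm, Bb and Ab are all diatonic. Cb (Cb–Eb–Gb) doesn't fit — on degree 6 Eb major would have Cm (vi). Cb is the degree-6 chord of Eb minor, so it is the borrowed bVI.

bVI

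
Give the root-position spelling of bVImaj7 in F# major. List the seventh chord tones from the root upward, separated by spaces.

Scale degree 6 in F# major is D#. bVImaj7 uses the lowered form, D, taken from F# minor. Building the major-seventh chord from the parallel minor on D: D–F#–A–C#.

D F# A C#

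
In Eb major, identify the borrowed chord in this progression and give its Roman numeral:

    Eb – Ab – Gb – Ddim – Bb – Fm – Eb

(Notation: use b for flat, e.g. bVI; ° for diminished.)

The diatonic triads in Eb major are Eb, Fm, Gm, Ab, Bb, Cm, Ddim. Eb, Ab, Ddim, Bb and Fm are all diatonic. Gb (Gb–Bb–Db) doesn't fit — on degree 3 Eb major would have Gm (iii). Gb is the degree-3 chord of Eb minor, so it is the borrowed bIII.

bIII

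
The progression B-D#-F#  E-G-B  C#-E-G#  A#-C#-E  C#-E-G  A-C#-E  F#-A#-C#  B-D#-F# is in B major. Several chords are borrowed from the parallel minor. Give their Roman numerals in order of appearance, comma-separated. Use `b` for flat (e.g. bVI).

iv, ii°, bVII

In B major the diatonic chords are B, C#m, D#m, E, F#, G#m, A#dim. B–D#–F# = B, C#–E–G# = C#m, A#–C#–E = A#dim and F#–A#–C# = F# all belong to that set. E–G–B is not: scale degree 4 in B major carries E (IV). In B minor the chord on that degree is Em, so here it functions as iv, borrowed from the parallel minor. But C#–E–G is foreign: the diatonic ii on degree 2 is C#m, whereas C#dim comes from B minor. It is labeled ii°. But A–C#–E is foreign: the diatonic vii° on degree 7 is A#dim, whereas A comes from B minor. It is labeled bVII.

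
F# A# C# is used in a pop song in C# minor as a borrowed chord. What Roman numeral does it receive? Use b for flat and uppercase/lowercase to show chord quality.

F# is scale degree 4 in C# minor. Diatonically C# minor has F#m (iv) on that degree; F#–A#–C# is instead the major chord native to C# major, so it takes the label IV.

IV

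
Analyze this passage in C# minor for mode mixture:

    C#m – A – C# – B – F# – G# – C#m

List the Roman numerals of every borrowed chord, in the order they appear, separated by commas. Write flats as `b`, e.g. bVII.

In C# minor (with V from harmonic minor) the diatonic chords are C#m, D#dim, E, F#m, G#, A, B. C#m, A, B and G# all belong to that set. But C# (C#–E#–G#) is foreign: the diatonic i on degree 1 is C#m, whereas C# comes from C# major. It is labeled I. F# (F#–A#–C#) is not: scale degree 4 in C# minor carries F#m (iv). In C# major the chord on that degree is F#, so here it functions as IV, borrowed from the parallel major.

I, IV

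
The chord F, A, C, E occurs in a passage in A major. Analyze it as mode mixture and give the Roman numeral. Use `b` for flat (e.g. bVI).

bVImaj7

In A major scale degree 6 is F#; F is its lowered form, from A minor. F–A–C–E is a major-seventh chord — the form found in A minor, not the diatonic vi (F#m). Borrowed into A major it is written bVImaj7.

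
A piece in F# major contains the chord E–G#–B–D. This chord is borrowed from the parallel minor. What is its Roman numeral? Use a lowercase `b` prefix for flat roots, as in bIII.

bVII7

The root E is the lowered 7th scale degree — diatonically F# major has E# there. E–G#–B–D is a dominant-seventh chord — the form found in F# minor, not the diatonic vii° (E#dim). Borrowed into F# major it is written bVII7.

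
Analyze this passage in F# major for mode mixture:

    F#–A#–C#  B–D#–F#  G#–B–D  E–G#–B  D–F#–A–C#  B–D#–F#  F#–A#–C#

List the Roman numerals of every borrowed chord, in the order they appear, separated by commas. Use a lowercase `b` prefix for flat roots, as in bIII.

In F# major the diatonic chords are F#, G#m, A#m, B, C#, D#m, E#dim. F#–A#–C# = F# and B–D#–F# = B are both diatonic. G#–B–D is not: scale degree 2 in F# major carries G#m (ii). In F# minor the chord on that degree is G#dim, so here it functions as ii°, borrowed from the parallel minor. But E–G#–B is foreign: the diatonic vii° on degree 7 is E#dim, whereas E comes from F# minor. It is labeled bVII. But D–F#–A–C# is foreign: the diatonic vi on degree 6 is D#m, whereas Dmaj7 comes from F# minor. It is labeled bVImaj7.

ii°, bVII, bVImaj7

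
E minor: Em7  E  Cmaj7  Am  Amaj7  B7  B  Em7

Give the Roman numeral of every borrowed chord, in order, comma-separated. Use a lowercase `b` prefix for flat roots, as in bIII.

In E minor (with V from harmonic minor) the diatonic chords are Em, F#dim, G, Am, B, C, D. Em7, Cmaj7, Am, B7 and B are all diatonic. E (E–G#–B) is not: scale degree 1 in E minor carries Em (i). In E major the chord on that degree is E, so here it functions as I, borrowed from the parallel major. Amaj7 (A–C#–E–G#) is not: scale degree 4 in E minor carries Am (iv). In E major the chord on that degree is Amaj7, so here it functions as IVmaj7, borrowed from the parallel major.

I, IVmaj7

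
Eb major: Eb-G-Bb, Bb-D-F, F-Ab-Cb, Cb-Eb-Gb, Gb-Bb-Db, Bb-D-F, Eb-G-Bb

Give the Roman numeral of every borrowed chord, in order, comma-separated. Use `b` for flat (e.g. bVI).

The diatonic triads in Eb major are Eb, Fm, Gm, Ab, Bb, Cm, Ddim. Eb–G–Bb = Eb and Bb–D–F = Bb are both diatonic. F–Ab–Cb is not: scale degree 2 in Eb major carries Fm (ii). In Eb minor the chord on that degree is Fdim, so here it functions as ii°, borrowed from the parallel minor. But Cb–Eb–Gb is foreign: the diatonic vi on degree 6 is Cm, whereas Cb comes from Eb minor. It is labeled bVI. Gb–Bb–Db doesn't fit — on degree 3 Eb major would have Gm (iii). Gb is the degree-3 chord of Eb minor, so it is the borrowed bIII.

ii°, bVI, bIII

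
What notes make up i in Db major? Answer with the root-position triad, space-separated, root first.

Db Fb Ab

i is built on scale degree 1, which is Db in both Db major and its parallel. Building the minor chord from the parallel minor on Db: Db–Fb–Ab.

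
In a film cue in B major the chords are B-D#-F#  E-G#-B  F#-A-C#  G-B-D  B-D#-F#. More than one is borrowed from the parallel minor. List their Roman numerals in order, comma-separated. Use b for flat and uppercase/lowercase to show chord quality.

v, bVI

In B major the diatonic chords are B, C#m, D#m, E, F#, G#m, A#dim. Of the given chords, B–D#–F# = B and E–G#–B = E are diatonic. But F#–A–C# is foreign: the diatonic V on degree 5 is F#, whereas F#m comes from B minor. It is labeled v. G–B–D is not: scale degree 6 in B major carries G#m (vi). In B minor the chord on that degree is G, so here it functions as bVI, borrowed from the parallel minor.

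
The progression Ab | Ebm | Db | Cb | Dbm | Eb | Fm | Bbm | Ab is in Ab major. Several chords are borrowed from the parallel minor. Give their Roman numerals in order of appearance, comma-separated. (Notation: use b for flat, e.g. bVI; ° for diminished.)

v, bIII, iv

In Ab major the diatonic chords are Ab, Bbm, Cm, Db, Eb, Fm, Gdim. Ab, Db, Eb, Fm and Bbm all belong to that set. Ebm (Eb–Gb–Bb) doesn't fit — on degree 5 Ab major would have Eb (V). Ebm is the degree-5 chord of Ab minor, so it is the borrowed v. Cb (Cb–Eb–Gb) is not: scale degree 3 in Ab major carries Cm (iii). In Ab minor the chord on that degree is Cb, so here it functions as bIII, borrowed from the parallel minor. Dbm (Db–Fb–Ab) is not: scale degree 4 in Ab major carries Db (IV). In Ab minor the chord on that degree is Dbm, so here it functions as iv, borrowed from the parallel minor.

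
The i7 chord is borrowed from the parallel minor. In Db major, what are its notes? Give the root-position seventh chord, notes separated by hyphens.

The root, Db, is scale degree 1 — the same note in Db major and Db minor; only the chord quality changes. Stacking thirds in Db minor on Db gives Db–Fb–Ab–Cb.

Db-Fb-Ab-Cb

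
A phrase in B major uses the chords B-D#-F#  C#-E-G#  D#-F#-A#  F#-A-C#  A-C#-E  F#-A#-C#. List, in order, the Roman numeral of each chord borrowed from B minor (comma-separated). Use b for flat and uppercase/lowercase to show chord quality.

v, bVII

The diatonic triads in B major are B, C#m, D#m, E, F#, G#m, A#dim. B–D#–F# = B, C#–E–G# = C#m, D#–F#–A# = D#m and F#–A#–C# = F# are all diatonic. But F#–A–C# is foreign: the diatonic V on degree 5 is F#, whereas F#m comes from B minor. It is labeled v. A–C#–E is not: scale degree 7 in B major carries A#dim (vii°). In B minor the chord on that degree is A, so here it functions as bVII, borrowed from the parallel minor.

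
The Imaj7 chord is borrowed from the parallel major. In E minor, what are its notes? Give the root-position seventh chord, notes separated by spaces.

E G# B D#

Imaj7 is built on scale degree 1, which is E in both E minor and its parallel. In E major the chord on E is E–G#–B–D#.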